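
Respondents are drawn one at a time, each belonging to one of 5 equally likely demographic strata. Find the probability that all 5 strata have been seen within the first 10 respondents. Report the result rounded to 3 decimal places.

0.523

By inclusion–exclusion over which strata are missing,
P(all seen) = Σ_{j=0}^{5} (-1)^j C(5,j)((5-j)/5)^10
= 1.0000 - 0.5369 + 0.0605 - 0.0010 + 0.0000 - 0.0000
= 0.5225.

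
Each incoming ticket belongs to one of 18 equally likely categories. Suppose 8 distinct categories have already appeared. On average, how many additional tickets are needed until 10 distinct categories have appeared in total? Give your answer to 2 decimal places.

3.80

From k distinct to k+1 distinct takes on average 18/(18-k) tickets.
Sum over k = 8,...,9: E = 18/10 + 18/9 = 3.800.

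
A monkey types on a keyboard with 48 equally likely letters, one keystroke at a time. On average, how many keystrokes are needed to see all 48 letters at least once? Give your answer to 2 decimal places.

214.02

The wait to go from k to k+1 distinct letters is geometric with mean 48/(48-k).
E[T] = 48/48 + 48/47 + 48/46 + ... + 48/2 + 48/1 = 48·H_{48}.
H_{48} = 4.459, so E[T] = 214.022.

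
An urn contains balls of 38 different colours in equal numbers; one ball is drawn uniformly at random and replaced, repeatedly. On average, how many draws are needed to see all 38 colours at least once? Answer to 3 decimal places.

The wait to go from k to k+1 distinct colours is geometric with mean 38/(38-k).
E[T] = 38/38 + 38/37 + 38/36 + ... + 38/2 + 38/1 = 38·H_{38}.
H_{38} = 4.2279, so E[T] = 160.6603.

160.660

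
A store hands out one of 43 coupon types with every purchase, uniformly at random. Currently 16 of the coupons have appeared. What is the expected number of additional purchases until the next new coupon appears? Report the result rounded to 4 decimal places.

Each purchase yields a new coupon with probability (43-16)/43 = 27/43, so the wait is geometric with mean 43/27.
E = 43/27 = 1.59259.

1.5926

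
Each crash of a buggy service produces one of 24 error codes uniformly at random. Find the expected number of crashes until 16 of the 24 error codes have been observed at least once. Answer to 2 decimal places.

25.39

Going from k to k+1 distinct takes a geometric number of crashes with mean 24/(24-k).
Sum over k = 0,...,15: E = 24/24 + 24/23 + 24/22 + ... + 24/10 + 24/9 = 25.394.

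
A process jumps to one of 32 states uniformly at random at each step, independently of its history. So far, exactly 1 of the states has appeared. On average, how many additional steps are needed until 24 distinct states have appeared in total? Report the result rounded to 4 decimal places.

41.9004

With k distinct states already seen, the next new one takes an expected 32/(32-k) steps.
Sum over k = 1,...,23: E = 32/31 + 32/30 + 32/29 + ... + 32/10 + 32/9 = 41.90042.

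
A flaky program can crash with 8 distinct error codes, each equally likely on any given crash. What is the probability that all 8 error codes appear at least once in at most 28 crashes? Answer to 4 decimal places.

By inclusion–exclusion over which error codes are missing,
P(all seen) = Σ_{j=0}^{8} (-1)^j C(8,j)((8-j)/8)^28
= 1.00000 - 0.19025 + 0.00889 - 0.00011 + 0.00000 - 0.00000 + 0.00000 - 0.00000 + 0.00000
= 0.81854.

0.8185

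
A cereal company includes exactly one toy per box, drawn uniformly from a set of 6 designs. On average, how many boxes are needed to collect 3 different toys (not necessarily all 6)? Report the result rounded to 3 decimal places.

3.700

With k distinct toys already seen, the next new one arrives after an expected 6/(6-k) boxes.
Sum over k = 0,...,2: E = 6/6 + 6/5 + 6/4 = 3.7000.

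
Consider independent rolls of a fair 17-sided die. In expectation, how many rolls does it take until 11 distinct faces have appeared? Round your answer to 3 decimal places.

With k distinct faces already seen, the next new one arrives after an expected 17/(17-k) rolls.
Sum over k = 0,...,10: E = 17/17 + 17/16 + 17/15 + ... + 17/8 + 17/7 = 16.8224.

16.822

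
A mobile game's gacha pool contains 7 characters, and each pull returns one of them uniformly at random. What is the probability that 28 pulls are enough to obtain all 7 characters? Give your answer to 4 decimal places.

0.9082

By inclusion–exclusion over which characters are missing,
P(all seen) = Σ_{j=0}^{7} (-1)^j C(7,j)((7-j)/7)^28
= 1.00000 - 0.09345 + 0.00170 - 0.00001 + 0.00000 - 0.00000 + 0.00000 - 0.00000
= 0.90824.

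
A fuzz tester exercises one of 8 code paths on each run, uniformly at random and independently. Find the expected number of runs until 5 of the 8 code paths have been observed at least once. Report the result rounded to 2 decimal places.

7.08

With k distinct code paths already seen, the next new one arrives after an expected 8/(8-k) runs.
Sum over k = 0,...,4: E = 8/8 + 8/7 + 8/6 + 8/5 + 8/4 = 7.076.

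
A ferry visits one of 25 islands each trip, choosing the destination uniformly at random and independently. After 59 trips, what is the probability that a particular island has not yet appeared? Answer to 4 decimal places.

Each trip misses the fixed island with probability (25-1)/25 = 24/25, independently.
P(still missing after 59) = (24/25)^59 = 0.08995.

0.0900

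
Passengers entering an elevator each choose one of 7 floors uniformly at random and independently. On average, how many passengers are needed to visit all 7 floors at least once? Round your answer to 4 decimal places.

The wait to go from k to k+1 distinct floors is geometric with mean 7/(7-k).
E[T] = 7/7 + 7/6 + 7/5 + ... + 7/2 + 7/1 = 7·H_{7}.
H_{7} = 2.59286, so E[T] = 18.15000.

18.1500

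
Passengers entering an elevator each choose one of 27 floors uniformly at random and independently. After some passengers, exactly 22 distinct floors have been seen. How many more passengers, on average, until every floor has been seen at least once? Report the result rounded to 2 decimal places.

61.65

From k distinct to k+1 distinct takes on average 27/(27-k) passengers.
Sum over k = 22,...,26: E = 27/5 + 27/4 + 27/3 + 27/2 + 27/1 = 61.650.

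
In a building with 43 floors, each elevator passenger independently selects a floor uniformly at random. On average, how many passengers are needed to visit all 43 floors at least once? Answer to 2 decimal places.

187.05

The wait to go from k to k+1 distinct floors is geometric with mean 43/(43-k).
E[T] = 43/43 + 43/42 + 43/41 + ... + 43/2 + 43/1 = 43·H_{43}.
H_{43} = 4.350, so E[T] = 187.050.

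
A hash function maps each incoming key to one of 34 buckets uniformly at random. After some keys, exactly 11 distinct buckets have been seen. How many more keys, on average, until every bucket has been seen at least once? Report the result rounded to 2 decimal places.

With k distinct buckets already seen, the next new one takes an expected 34/(34-k) keys.
Sum over k = 11,...,33: E = 34/23 + 34/22 + 34/21 + ... + 34/2 + 34/1 = 126.966.

126.97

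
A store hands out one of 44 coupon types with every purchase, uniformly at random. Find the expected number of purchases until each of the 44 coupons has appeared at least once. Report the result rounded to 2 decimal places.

The wait to go from k to k+1 distinct coupons is geometric with mean 44/(44-k).
E[T] = 44/44 + 44/43 + 44/42 + ... + 44/2 + 44/1 = 44·H_{44}.
H_{44} = 4.373, so E[T] = 192.400.

192.40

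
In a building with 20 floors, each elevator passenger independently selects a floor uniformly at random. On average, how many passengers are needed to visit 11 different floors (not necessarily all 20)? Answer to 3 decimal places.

15.375

Going from k to k+1 distinct takes a geometric number of passengers with mean 20/(20-k).
Sum over k = 0,...,10: E = 20/20 + 20/19 + 20/18 + ... + 20/11 + 20/10 = 15.3754.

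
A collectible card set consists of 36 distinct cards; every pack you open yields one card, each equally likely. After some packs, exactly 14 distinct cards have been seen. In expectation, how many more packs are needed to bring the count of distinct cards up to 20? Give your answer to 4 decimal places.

11.1630

With k distinct cards already seen, the next new one takes an expected 36/(36-k) packs.
Sum over k = 14,...,19: E = 36/22 + 36/21 + 36/20 + 36/19 + 36/18 + 36/17 = 11.16303.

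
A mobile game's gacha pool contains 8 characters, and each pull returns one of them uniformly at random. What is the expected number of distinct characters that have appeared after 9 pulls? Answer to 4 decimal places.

For each character, P(seen in 9 pulls) = 1 - (7/8)^9 = 0.69934.
By linearity of expectation, E[distinct seen] = 8·(1 - (7/8)^9) = 5.59474.

5.5947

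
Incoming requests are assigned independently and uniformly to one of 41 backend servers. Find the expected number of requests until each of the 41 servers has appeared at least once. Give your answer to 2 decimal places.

176.42

After k distinct servers have appeared, the next request gives a new one with probability (41-k)/41, so the expected wait for the (k+1)-th is 41/(41-k).
E[T] = 41/41 + 41/40 + 41/39 + ... + 41/2 + 41/1 = 41·H_{41}.
H_{41} = 4.303, so E[T] = 176.420.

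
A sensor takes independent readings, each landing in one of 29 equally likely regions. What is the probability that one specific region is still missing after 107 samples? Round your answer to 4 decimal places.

Each sample misses the fixed region with probability (29-1)/29 = 28/29, independently.
P(still missing after 107) = (28/29)^107 = 0.02341.

0.0234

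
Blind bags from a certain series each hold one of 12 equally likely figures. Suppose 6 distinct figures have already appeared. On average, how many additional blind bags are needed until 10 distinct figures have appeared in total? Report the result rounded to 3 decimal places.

The wait to go from k to k+1 distinct figures is geometric with mean 12/(12-k).
Sum over k = 6,...,9: E = 12/6 + 12/5 + 12/4 + 12/3 = 11.4000.

11.400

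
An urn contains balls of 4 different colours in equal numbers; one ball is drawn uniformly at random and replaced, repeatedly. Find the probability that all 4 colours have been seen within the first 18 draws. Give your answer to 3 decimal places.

By inclusion–exclusion over which colours are missing,
P(all seen) = Σ_{j=0}^{4} (-1)^j C(4,j)((4-j)/4)^18
= 1.0000 - 0.0226 + 0.0000 - 0.0000 + 0.0000
= 0.9775.

0.977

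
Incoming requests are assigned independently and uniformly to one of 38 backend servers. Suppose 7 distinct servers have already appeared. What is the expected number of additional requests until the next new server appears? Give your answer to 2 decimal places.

The number of requests until the next new server is geometric with success probability 31/38, so its mean is 38/31.
E = 38/31 = 1.226.

1.23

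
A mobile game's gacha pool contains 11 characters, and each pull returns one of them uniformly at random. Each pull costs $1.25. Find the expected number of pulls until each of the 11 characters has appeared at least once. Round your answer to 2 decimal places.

33.22

Split into phases: going from k distinct to k+1 distinct takes on average 11/(11-k) pulls.
E[T] = 11/11 + 11/10 + 11/9 + ... + 11/2 + 11/1 = 11·H_{11}.
H_{11} = 3.020, so E[T] = 33.219.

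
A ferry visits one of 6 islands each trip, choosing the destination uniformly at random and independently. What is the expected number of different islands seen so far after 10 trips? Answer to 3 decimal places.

For each island, P(seen in 10 trips) = 1 - (5/6)^10 = 0.8385.
By linearity of expectation, E[distinct seen] = 6·(1 - (5/6)^10) = 5.0310.

5.031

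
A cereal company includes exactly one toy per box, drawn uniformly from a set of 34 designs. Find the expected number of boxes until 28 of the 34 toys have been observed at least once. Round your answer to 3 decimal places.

Going from k to k+1 distinct takes a geometric number of boxes with mean 34/(34-k).
Sum over k = 0,...,27: E = 34/34 + 34/33 + 34/32 + ... + 34/8 + 34/7 = 56.7191.

56.719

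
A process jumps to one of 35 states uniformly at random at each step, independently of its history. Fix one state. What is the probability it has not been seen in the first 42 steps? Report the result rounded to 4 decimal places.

0.2960

On each step the fixed state fails to appear with probability 34/35.
P(still missing after 42) = (34/35)^42 = 0.29598.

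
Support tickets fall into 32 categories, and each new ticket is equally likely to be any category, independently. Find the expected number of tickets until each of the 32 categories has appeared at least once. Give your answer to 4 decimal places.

Split into phases: going from k distinct to k+1 distinct takes on average 32/(32-k) tickets.
E[T] = 32/32 + 32/31 + 32/30 + ... + 32/2 + 32/1 = 32·H_{32}.
H_{32} = 4.05850, so E[T] = 129.87185.

129.8718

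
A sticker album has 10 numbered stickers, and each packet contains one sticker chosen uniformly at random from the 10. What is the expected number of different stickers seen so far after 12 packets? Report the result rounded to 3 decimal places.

For each sticker, P(seen in 12 packets) = 1 - (9/10)^12 = 0.7176.
By linearity of expectation, E[distinct seen] = 10·(1 - (9/10)^12) = 7.1757.

7.176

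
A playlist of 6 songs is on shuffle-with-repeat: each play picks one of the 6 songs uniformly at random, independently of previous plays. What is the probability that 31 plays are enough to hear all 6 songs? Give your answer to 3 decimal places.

0.979

Let A_i be the event that song i is missing after 31 plays. By inclusion–exclusion on the A_i,
P(all seen) = Σ_{j=0}^{6} (-1)^j C(6,j)((6-j)/6)^31
= 1.0000 - 0.0211 + 0.0001 - 0.0000 + 0.0000 - 0.0000 + 0.0000
= 0.9790.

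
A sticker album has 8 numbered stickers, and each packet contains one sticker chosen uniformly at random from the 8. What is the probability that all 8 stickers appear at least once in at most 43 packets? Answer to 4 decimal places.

Let A_i be the event that sticker i is missing after 43 packets. By inclusion–exclusion on the A_i,
P(all seen) = Σ_{j=0}^{8} (-1)^j C(8,j)((8-j)/8)^43
= 1.00000 - 0.02567 + 0.00012 - 0.00000 + 0.00000 - 0.00000 + 0.00000 - 0.00000 + 0.00000
= 0.97445.

0.9744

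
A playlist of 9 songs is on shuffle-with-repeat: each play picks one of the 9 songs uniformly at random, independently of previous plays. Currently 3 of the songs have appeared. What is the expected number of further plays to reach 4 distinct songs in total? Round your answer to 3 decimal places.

1.500

From k distinct to k+1 distinct takes on average 9/(9-k) plays.
Only the k = 3 term is needed: E = 9/6 = 1.5000.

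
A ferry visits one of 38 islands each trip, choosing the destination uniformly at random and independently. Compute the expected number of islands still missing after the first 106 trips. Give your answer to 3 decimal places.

For each island, P(unseen after 106) = (37/38)^106 = 0.0592.
By linearity of expectation, E[unseen] = 38·(37/38)^106 = 2.2496.

2.250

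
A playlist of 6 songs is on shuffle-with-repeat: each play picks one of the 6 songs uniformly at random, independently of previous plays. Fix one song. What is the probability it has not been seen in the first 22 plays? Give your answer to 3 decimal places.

0.018

Each play misses the fixed song with probability (6-1)/6 = 5/6, independently.
P(still missing after 22) = (5/6)^22 = 0.0181.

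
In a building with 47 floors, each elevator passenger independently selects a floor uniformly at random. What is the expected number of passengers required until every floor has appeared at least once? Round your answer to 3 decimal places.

208.584

The wait to go from k to k+1 distinct floors is geometric with mean 47/(47-k).
E[T] = 47/47 + 47/46 + 47/45 + ... + 47/2 + 47/1 = 47·H_{47}.
H_{47} = 4.4380, so E[T] = 208.5843.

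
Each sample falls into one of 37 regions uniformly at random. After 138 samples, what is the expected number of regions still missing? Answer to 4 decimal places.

0.8435

For each region, P(unseen after 138) = (36/37)^138 = 0.02280.
By linearity of expectation, E[unseen] = 37·(36/37)^138 = 0.84355.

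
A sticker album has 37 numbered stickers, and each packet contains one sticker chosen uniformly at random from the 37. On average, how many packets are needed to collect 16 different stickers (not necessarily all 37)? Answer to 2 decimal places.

20.58

Going from k to k+1 distinct takes a geometric number of packets with mean 37/(37-k).
Sum over k = 0,...,15: E = 37/37 + 37/36 + 37/35 + ... + 37/23 + 37/22 = 20.580.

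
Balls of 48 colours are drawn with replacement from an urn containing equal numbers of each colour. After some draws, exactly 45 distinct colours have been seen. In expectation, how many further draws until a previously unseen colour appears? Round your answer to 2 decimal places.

16.00

The number of draws until the next new colour is geometric with success probability 3/48, so its mean is 48/3.
E = 48/3 = 16.000.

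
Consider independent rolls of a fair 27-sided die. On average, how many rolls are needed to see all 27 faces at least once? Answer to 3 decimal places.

105.069

After k distinct faces have appeared, the next roll gives a new one with probability (27-k)/27, so the expected wait for the (k+1)-th is 27/(27-k).
E[T] = 27/27 + 27/26 + 27/25 + ... + 27/2 + 27/1 = 27·H_{27}.
H_{27} = 3.8915, so E[T] = 105.0693.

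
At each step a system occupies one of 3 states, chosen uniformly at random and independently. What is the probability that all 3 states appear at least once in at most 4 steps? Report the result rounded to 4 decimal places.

Let A_i be the event that state i is missing after 4 steps. By inclusion–exclusion on the A_i,
P(all seen) = Σ_{j=0}^{3} (-1)^j C(3,j)((3-j)/3)^4
= 1.00000 - 0.59259 + 0.03704 - 0.00000
= 0.44444.

0.4444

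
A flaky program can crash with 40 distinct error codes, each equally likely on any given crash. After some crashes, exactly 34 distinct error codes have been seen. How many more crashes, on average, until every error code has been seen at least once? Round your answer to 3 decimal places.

98.000

With k distinct error codes already seen, the next new one takes an expected 40/(40-k) crashes.
Sum over k = 34,...,39: E = 40/6 + 40/5 + 40/4 + 40/3 + 40/2 + 40/1 = 98.0000.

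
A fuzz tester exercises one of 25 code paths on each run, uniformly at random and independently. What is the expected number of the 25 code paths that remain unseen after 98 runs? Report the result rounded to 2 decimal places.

0.46

For each code path, P(unseen after 98) = (24/25)^98 = 0.018.
By linearity of expectation, E[unseen] = 25·(24/25)^98 = 0.458.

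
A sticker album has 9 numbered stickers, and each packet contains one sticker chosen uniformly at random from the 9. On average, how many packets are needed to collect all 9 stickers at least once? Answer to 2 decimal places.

Split into phases: going from k distinct to k+1 distinct takes on average 9/(9-k) packets.
E[T] = 9/9 + 9/8 + 9/7 + ... + 9/2 + 9/1 = 9·H_{9}.
H_{9} = 2.829, so E[T] = 25.461.

25.46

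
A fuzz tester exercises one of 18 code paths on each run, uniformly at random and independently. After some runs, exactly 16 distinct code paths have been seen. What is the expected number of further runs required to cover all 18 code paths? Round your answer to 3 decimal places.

27.000

The wait to go from k to k+1 distinct code paths is geometric with mean 18/(18-k).
Sum over k = 16,...,17: E = 18/2 + 18/1 = 27.0000.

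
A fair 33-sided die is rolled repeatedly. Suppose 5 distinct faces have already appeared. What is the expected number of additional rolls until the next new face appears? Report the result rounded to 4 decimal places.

1.1786

Each roll yields a new face with probability (33-5)/33 = 28/33, so the wait is geometric with mean 33/28.
E = 33/28 = 1.17857.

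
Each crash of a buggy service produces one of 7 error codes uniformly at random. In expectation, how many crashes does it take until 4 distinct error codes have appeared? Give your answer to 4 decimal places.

With k distinct error codes already seen, the next new one arrives after an expected 7/(7-k) crashes.
Sum over k = 0,...,3: E = 7/7 + 7/6 + 7/5 + 7/4 = 5.31667.

5.3167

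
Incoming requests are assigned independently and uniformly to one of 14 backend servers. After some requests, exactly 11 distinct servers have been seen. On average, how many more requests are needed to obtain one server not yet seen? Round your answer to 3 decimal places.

Each request yields a new server with probability (14-11)/14 = 3/14, so the wait is geometric with mean 14/3.
E = 14/3 = 4.6667.

4.667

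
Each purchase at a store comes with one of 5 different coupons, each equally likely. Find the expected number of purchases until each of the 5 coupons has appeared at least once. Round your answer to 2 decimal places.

11.42

The wait to go from k to k+1 distinct coupons is geometric with mean 5/(5-k).
E[T] = 5/5 + 5/4 + 5/3 + 5/2 + 5/1 = 5·H_{5}.
H_{5} = 2.283, so E[T] = 11.417.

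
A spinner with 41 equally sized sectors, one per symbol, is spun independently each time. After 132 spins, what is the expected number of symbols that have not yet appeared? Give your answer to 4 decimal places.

For each symbol, P(unseen after 132) = (40/41)^132 = 0.03841.
By linearity of expectation, E[unseen] = 41·(40/41)^132 = 1.57483.

1.5748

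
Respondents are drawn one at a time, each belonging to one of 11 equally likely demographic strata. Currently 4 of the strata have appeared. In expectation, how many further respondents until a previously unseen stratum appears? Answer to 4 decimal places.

1.5714

Each respondent yields a new stratum with probability (11-4)/11 = 7/11, so the wait is geometric with mean 11/7.
E = 11/7 = 1.57143.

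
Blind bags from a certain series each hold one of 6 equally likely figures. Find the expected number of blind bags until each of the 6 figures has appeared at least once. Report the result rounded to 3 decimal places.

After k distinct figures have appeared, the next blind bag gives a new one with probability (6-k)/6, so the expected wait for the (k+1)-th is 6/(6-k).
E[T] = 6/6 + 6/5 + 6/4 + 6/3 + 6/2 + 6/1 = 6·H_{6}.
H_{6} = 2.4500, so E[T] = 14.7000.

14.700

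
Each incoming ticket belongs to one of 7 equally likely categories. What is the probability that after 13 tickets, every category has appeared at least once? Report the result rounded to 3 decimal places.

0.297

By inclusion–exclusion over which categories are missing,
P(all seen) = Σ_{j=0}^{7} (-1)^j C(7,j)((7-j)/7)^13
= 1.0000 - 0.9436 + 0.2646 - 0.0242 + 0.0006 - 0.0000 + 0.0000 - 0.0000
= 0.2973.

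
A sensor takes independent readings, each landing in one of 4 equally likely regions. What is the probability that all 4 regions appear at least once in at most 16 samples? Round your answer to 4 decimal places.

0.9600

Let A_i be the event that region i is missing after 16 samples. By inclusion–exclusion on the A_i,
P(all seen) = Σ_{j=0}^{4} (-1)^j C(4,j)((4-j)/4)^16
= 1.00000 - 0.04009 + 0.00009 - 0.00000 + 0.00000
= 0.96000.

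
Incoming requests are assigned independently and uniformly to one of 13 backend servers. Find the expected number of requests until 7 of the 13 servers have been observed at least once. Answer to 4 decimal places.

9.4917

With k distinct servers already seen, the next new one arrives after an expected 13/(13-k) requests.
Sum over k = 0,...,6: E = 13/13 + 13/12 + 13/11 + ... + 13/8 + 13/7 = 9.49174.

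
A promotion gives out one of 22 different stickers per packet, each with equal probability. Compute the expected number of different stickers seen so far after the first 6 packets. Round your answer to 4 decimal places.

5.3581

For each sticker, P(seen in 6 packets) = 1 - (21/22)^6 = 0.24355.
By linearity of expectation, E[distinct seen] = 22·(1 - (21/22)^6) = 5.35812.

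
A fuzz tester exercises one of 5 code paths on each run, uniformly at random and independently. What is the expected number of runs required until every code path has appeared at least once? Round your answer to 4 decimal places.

The wait to go from k to k+1 distinct code paths is geometric with mean 5/(5-k).
E[T] = 5/5 + 5/4 + 5/3 + 5/2 + 5/1 = 5·H_{5}.
H_{5} = 2.28333, so E[T] = 11.41667.

11.4167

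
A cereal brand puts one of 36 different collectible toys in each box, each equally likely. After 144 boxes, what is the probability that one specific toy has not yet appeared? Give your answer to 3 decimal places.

On each box the fixed toy fails to appear with probability 35/36.
P(still missing after 144) = (35/36)^144 = 0.0173.

0.017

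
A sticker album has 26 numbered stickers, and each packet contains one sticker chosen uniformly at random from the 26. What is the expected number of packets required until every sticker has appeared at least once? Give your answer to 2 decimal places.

After k distinct stickers have appeared, the next packet gives a new one with probability (26-k)/26, so the expected wait for the (k+1)-th is 26/(26-k).
E[T] = 26/26 + 26/25 + 26/24 + ... + 26/2 + 26/1 = 26·H_{26}.
H_{26} = 3.854, so E[T] = 100.215.

100.21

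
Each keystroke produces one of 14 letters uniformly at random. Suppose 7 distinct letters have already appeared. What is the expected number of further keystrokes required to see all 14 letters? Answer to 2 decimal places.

With k distinct letters already seen, the next new one takes an expected 14/(14-k) keystrokes.
Sum over k = 7,...,13: E = 14/7 + 14/6 + 14/5 + ... + 14/2 + 14/1 = 36.300.

36.30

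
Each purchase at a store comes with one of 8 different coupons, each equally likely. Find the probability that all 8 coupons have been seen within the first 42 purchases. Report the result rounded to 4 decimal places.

0.9708

By inclusion–exclusion over which coupons are missing,
P(all seen) = Σ_{j=0}^{8} (-1)^j C(8,j)((8-j)/8)^42
= 1.00000 - 0.02934 + 0.00016 - 0.00000 + 0.00000 - 0.00000 + 0.00000 - 0.00000 + 0.00000
= 0.97082.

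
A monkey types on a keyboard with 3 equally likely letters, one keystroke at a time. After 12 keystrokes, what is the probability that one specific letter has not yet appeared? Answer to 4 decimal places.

On each keystroke the fixed letter fails to appear with probability 2/3.
P(still missing after 12) = (2/3)^12 = 0.00771.

0.0077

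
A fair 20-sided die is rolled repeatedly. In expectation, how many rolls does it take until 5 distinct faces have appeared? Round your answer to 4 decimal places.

5.5902

Going from k to k+1 distinct takes a geometric number of rolls with mean 20/(20-k).
Sum over k = 0,...,4: E = 20/20 + 20/19 + 20/18 + 20/17 + 20/16 = 5.59021.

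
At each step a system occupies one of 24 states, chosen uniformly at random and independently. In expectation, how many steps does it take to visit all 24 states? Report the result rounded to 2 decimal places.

90.62

Split into phases: going from k distinct to k+1 distinct takes on average 24/(24-k) steps.
E[T] = 24/24 + 24/23 + 24/22 + ... + 24/2 + 24/1 = 24·H_{24}.
H_{24} = 3.776, so E[T] = 90.623.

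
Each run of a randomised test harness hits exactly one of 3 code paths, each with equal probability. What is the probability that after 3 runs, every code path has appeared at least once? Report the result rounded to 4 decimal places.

Let A_i be the event that code path i is missing after 3 runs. By inclusion–exclusion on the A_i,
P(all seen) = Σ_{j=0}^{3} (-1)^j C(3,j)((3-j)/3)^3
= 1.00000 - 0.88889 + 0.11111 - 0.00000
= 0.22222.

0.2222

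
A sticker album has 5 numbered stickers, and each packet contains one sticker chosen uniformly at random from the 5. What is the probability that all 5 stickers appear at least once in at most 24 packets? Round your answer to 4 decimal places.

Let A_i be the event that sticker i is missing after 24 packets. By inclusion–exclusion on the A_i,
P(all seen) = Σ_{j=0}^{5} (-1)^j C(5,j)((5-j)/5)^24
= 1.00000 - 0.02361 + 0.00005 - 0.00000 + 0.00000 - 0.00000
= 0.97644.

0.9764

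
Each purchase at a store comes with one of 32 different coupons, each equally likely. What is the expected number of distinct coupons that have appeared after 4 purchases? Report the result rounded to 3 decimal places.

For each coupon, P(seen in 4 purchases) = 1 - (31/32)^4 = 0.1193.
By linearity of expectation, E[distinct seen] = 32·(1 - (31/32)^4) = 3.8164.

3.816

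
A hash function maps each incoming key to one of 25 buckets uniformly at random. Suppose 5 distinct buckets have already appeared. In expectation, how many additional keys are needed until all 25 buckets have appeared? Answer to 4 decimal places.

From k distinct to k+1 distinct takes on average 25/(25-k) keys.
Sum over k = 5,...,24: E = 25/20 + 25/19 + 25/18 + ... + 25/2 + 25/1 = 89.94349.

89.9435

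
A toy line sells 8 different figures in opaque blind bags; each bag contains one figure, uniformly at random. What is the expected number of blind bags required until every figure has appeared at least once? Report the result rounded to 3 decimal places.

After k distinct figures have appeared, the next blind bag gives a new one with probability (8-k)/8, so the expected wait for the (k+1)-th is 8/(8-k).
E[T] = 8/8 + 8/7 + 8/6 + ... + 8/2 + 8/1 = 8·H_{8}.
H_{8} = 2.7179, so E[T] = 21.7429.

21.743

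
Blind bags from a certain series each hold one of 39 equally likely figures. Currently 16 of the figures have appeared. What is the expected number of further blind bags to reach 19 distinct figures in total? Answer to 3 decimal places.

With k distinct figures already seen, the next new one takes an expected 39/(39-k) blind bags.
Sum over k = 16,...,18: E = 39/23 + 39/22 + 39/21 = 5.3255.

5.326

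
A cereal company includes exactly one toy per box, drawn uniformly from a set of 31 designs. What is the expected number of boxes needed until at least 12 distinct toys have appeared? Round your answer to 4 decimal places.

14.8647

With k distinct toys already seen, the next new one arrives after an expected 31/(31-k) boxes.
Sum over k = 0,...,11: E = 31/31 + 31/30 + 31/29 + ... + 31/21 + 31/20 = 14.86467.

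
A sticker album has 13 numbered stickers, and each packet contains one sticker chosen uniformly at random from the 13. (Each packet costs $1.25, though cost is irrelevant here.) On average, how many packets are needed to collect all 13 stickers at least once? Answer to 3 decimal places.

The wait to go from k to k+1 distinct stickers is geometric with mean 13/(13-k).
E[T] = 13/13 + 13/12 + 13/11 + ... + 13/2 + 13/1 = 13·H_{13}.
H_{13} = 3.1801, so E[T] = 41.3417.

41.342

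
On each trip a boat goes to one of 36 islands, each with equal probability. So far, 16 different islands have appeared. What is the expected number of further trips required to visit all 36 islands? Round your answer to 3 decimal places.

129.519

With k distinct islands already seen, the next new one takes an expected 36/(36-k) trips.
Sum over k = 16,...,35: E = 36/20 + 36/19 + 36/18 + ... + 36/2 + 36/1 = 129.5186.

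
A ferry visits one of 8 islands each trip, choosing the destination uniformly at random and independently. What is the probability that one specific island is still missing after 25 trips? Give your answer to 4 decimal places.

0.0355

On each trip the fixed island fails to appear with probability 7/8.
P(still missing after 25) = (7/8)^25 = 0.03550.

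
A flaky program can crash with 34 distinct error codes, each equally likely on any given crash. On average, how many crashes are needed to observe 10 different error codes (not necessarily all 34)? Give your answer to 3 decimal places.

11.637

Going from k to k+1 distinct takes a geometric number of crashes with mean 34/(34-k).
Sum over k = 0,...,9: E = 34/34 + 34/33 + 34/32 + ... + 34/26 + 34/25 = 11.6366.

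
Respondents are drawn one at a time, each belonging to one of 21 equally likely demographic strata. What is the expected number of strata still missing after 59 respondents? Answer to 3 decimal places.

1.180

For each stratum, P(unseen after 59) = (20/21)^59 = 0.0562.
By linearity of expectation, E[unseen] = 21·(20/21)^59 = 1.1805.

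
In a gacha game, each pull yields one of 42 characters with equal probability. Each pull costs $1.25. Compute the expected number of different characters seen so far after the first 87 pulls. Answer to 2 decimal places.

36.84

For each character, P(seen in 87 pulls) = 1 - (41/42)^87 = 0.877.
By linearity of expectation, E[distinct seen] = 42·(1 - (41/42)^87) = 36.839.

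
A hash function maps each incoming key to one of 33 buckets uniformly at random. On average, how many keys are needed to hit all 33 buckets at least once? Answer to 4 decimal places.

The wait to go from k to k+1 distinct buckets is geometric with mean 33/(33-k).
E[T] = 33/33 + 33/32 + 33/31 + ... + 33/2 + 33/1 = 33·H_{33}.
H_{33} = 4.08880, so E[T] = 134.93034.

134.9303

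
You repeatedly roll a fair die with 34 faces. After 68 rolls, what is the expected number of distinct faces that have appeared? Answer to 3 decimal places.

For each face, P(seen in 68 rolls) = 1 - (33/34)^68 = 0.8687.
By linearity of expectation, E[distinct seen] = 34·(1 - (33/34)^68) = 29.5346.

29.535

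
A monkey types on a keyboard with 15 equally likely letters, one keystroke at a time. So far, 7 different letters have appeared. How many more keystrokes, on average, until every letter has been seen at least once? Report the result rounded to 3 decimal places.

40.768

With k distinct letters already seen, the next new one takes an expected 15/(15-k) keystrokes.
Sum over k = 7,...,14: E = 15/8 + 15/7 + 15/6 + ... + 15/2 + 15/1 = 40.7679.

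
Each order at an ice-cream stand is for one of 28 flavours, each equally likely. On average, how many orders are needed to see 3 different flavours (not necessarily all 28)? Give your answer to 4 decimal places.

Going from k to k+1 distinct takes a geometric number of orders with mean 28/(28-k).
Sum over k = 0,...,2: E = 28/28 + 28/27 + 28/26 = 3.11396.

3.1140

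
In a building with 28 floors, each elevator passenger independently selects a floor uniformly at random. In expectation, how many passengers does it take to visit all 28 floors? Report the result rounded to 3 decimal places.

After k distinct floors have appeared, the next passenger gives a new one with probability (28-k)/28, so the expected wait for the (k+1)-th is 28/(28-k).
E[T] = 28/28 + 28/27 + 28/26 + ... + 28/2 + 28/1 = 28·H_{28}.
H_{28} = 3.9272, so E[T] = 109.9608.

109.961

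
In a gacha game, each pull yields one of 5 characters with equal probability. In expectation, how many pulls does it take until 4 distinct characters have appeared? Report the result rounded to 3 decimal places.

Going from k to k+1 distinct takes a geometric number of pulls with mean 5/(5-k).
Sum over k = 0,...,3: E = 5/5 + 5/4 + 5/3 + 5/2 = 6.4167.

6.417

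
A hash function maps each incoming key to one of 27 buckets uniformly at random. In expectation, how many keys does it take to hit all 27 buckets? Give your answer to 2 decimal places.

105.07

The wait to go from k to k+1 distinct buckets is geometric with mean 27/(27-k).
E[T] = 27/27 + 27/26 + 27/25 + ... + 27/2 + 27/1 = 27·H_{27}.
H_{27} = 3.891, so E[T] = 105.069.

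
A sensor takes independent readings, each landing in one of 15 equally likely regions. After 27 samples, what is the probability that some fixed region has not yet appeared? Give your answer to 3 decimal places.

Each sample misses the fixed region with probability (15-1)/15 = 14/15, independently.
P(still missing after 27) = (14/15)^27 = 0.1552.

0.155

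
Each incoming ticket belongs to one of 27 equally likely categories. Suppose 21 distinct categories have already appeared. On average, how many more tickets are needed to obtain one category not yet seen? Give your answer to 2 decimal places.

Each ticket yields a new category with probability (27-21)/27 = 6/27, so the wait is geometric with mean 27/6.
E = 27/6 = 4.500.

4.50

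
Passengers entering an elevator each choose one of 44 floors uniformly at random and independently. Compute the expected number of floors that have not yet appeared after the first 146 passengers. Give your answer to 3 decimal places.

For each floor, P(unseen after 146) = (43/44)^146 = 0.0349.
By linearity of expectation, E[unseen] = 44·(43/44)^146 = 1.5338.

1.534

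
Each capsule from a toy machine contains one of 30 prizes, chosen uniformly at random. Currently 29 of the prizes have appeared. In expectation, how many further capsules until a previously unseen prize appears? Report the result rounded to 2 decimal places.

The number of capsules until the next new prize is geometric with success probability 1/30, so its mean is 30/1.
E = 30/1 = 30.000.

30.00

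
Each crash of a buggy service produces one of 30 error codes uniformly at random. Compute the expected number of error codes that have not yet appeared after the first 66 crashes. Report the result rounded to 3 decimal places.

For each error code, P(unseen after 66) = (29/30)^66 = 0.1067.
By linearity of expectation, E[unseen] = 30·(29/30)^66 = 3.2017.

3.202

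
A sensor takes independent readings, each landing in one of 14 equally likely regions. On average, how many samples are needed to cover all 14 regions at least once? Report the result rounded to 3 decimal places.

After k distinct regions have appeared, the next sample gives a new one with probability (14-k)/14, so the expected wait for the (k+1)-th is 14/(14-k).
E[T] = 14/14 + 14/13 + 14/12 + ... + 14/2 + 14/1 = 14·H_{14}.
H_{14} = 3.2516, so E[T] = 45.5219.

45.522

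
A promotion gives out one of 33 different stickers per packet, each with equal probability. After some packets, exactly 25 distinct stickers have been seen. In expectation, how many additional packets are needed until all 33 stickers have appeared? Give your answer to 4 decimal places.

The wait to go from k to k+1 distinct stickers is geometric with mean 33/(33-k).
Sum over k = 25,...,32: E = 33/8 + 33/7 + 33/6 + ... + 33/2 + 33/1 = 89.68929.

89.6893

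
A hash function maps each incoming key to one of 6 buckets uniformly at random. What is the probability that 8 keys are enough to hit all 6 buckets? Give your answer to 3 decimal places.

Let A_i be the event that bucket i is missing after 8 keys. By inclusion–exclusion on the A_i,
P(all seen) = Σ_{j=0}^{6} (-1)^j C(6,j)((6-j)/6)^8
= 1.0000 - 1.3954 + 0.5853 - 0.0781 + 0.0023 - 0.0000 + 0.0000
= 0.1140.

0.114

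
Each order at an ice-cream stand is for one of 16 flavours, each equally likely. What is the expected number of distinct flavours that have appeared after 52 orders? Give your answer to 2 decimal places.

For each flavour, P(seen in 52 orders) = 1 - (15/16)^52 = 0.965.
By linearity of expectation, E[distinct seen] = 16·(1 - (15/16)^52) = 15.442.

15.44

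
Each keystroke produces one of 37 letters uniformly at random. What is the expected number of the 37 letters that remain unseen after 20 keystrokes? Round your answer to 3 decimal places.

For each letter, P(unseen after 20) = (36/37)^20 = 0.5781.
By linearity of expectation, E[unseen] = 37·(36/37)^20 = 21.3903.

21.390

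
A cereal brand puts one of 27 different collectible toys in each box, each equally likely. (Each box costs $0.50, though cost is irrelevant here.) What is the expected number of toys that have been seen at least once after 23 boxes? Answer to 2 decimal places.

For each toy, P(seen in 23 boxes) = 1 - (26/27)^23 = 0.580.
By linearity of expectation, E[distinct seen] = 27·(1 - (26/27)^23) = 15.666.

15.67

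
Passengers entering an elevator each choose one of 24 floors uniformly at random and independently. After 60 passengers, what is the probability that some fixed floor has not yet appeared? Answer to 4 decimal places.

0.0778

On each passenger the fixed floor fails to appear with probability 23/24.
P(still missing after 60) = (23/24)^60 = 0.07780.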